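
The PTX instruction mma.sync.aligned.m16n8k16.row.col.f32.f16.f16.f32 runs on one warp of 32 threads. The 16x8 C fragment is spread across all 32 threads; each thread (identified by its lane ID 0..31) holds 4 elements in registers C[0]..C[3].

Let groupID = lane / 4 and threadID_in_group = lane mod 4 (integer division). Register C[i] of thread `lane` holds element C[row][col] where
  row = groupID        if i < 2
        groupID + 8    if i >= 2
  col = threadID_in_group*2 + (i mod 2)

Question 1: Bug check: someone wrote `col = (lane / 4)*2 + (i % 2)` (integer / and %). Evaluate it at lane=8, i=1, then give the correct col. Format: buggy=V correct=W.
`(lane / 4)*2 + (i % 2)`[8,1]→5
lane 8→8/4=2, 8 mod 4=0
i=1  r:2+0→2  c:2·0+1→1
col: 5 vs 1

buggy=5 correct=1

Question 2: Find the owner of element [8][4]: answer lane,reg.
r:8=>grp=0,rB=1  c:4=>tig=2,lo=0
L=0*4+2=2  i=1*2+0=2

2,2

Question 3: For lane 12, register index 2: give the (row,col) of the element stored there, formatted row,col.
11,0

lane 12: gid=3 (12/4), tid=0 (12%4)
i=2: r=3+8=11, c=0*2+0=0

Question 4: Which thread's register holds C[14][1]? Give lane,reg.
r=14→G=6,rhi=1  c=1→T=0,p=1
L=6*4+0=24  i=1*2+1=3

24,3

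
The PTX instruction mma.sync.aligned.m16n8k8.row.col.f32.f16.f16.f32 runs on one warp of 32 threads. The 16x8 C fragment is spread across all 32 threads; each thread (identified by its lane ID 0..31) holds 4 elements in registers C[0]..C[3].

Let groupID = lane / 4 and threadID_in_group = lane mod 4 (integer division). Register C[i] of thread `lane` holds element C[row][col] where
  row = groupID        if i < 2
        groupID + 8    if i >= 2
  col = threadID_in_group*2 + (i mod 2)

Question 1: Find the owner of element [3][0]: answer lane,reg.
r:3=>grp=3,rB=0  c:0=>tig=0,lo=0
L=3*4+0=12  i=0*2+0=0

12,0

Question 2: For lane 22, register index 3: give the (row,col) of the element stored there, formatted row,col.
lane 22->22/4=5, 22 mod 4=2
i=3  r:5+8->13  c:2·2+1->5

13,5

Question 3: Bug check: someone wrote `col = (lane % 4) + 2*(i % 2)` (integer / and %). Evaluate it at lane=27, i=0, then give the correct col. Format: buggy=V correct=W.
buggy=3 correct=6

`(lane % 4) + 2*(i % 2)`[27,0]→3
lane 27→27/4=6, 27 mod 4=3
i=0  r:6+0→6  c:2·3+0→6
col: 3 vs 6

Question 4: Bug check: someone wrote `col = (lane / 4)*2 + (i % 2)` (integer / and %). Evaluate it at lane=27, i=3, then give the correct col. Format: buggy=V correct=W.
`(lane / 4)*2 + (i % 2)`[27,3]=>13
lane 27: grp=6 (27/4), tig=3 (27%4)
i=3: r=6+8=14, c=3*2+1=7
col: 13 vs 7

buggy=13 correct=7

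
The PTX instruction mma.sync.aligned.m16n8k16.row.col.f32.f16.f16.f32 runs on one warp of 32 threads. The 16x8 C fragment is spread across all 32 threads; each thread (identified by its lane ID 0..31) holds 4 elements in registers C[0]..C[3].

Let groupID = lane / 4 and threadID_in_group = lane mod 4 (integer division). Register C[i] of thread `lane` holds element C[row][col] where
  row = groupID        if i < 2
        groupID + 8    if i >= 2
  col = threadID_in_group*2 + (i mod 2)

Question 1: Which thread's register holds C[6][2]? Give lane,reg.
25,0

r=6→G=6,rhi=0  c=2→T=1,p=0
L=6*4+1=25  i=0*2+0=0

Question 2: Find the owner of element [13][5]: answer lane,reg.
r:13=>grp=5,rB=1  c:5=>tig=2,lo=1
L=5*4+2=22  i=1*2+1=3

22,3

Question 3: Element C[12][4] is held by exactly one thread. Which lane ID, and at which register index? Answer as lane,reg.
r: 12->gid=4,r8=1  c: 4->tid=2,i&1=0
L=4*4+2=18  i=1*2+0=2

18,2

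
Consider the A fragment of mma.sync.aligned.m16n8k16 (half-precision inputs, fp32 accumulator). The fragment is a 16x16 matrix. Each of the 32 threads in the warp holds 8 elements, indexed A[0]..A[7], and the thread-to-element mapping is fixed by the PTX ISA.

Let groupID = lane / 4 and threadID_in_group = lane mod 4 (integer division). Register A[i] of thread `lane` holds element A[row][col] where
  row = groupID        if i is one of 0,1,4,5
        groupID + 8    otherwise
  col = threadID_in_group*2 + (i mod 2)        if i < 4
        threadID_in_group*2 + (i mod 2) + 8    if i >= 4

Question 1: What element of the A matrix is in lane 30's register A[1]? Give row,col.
7,5

lane 30->30/4=7, 30 mod 4=2
i=1  r:7+0->7  c:2·2+1+0->5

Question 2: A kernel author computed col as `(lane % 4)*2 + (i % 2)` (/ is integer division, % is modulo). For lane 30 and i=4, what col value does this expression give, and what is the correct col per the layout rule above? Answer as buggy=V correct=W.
buggy=4 correct=12

`(lane % 4)*2 + (i % 2)`[30,4]->4
lane 30->30/4=7, 30 mod 4=2
i=4  r:7+0->7  c:2·2+0+8->12
col: 4 vs 12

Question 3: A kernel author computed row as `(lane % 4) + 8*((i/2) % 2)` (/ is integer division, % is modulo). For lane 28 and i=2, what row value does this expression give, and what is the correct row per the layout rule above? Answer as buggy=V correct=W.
`(lane % 4) + 8*((i/2) % 2)`[28,2]=>8
lane 28: grp=7 (28/4), tig=0 (28%4)
i=2: r=7+8=15, c=0*2+0+0=0
row: 8 vs 15

buggy=8 correct=15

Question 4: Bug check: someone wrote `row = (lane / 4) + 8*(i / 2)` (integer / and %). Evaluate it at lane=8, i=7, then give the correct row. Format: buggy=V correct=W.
buggy=26 correct=10

`(lane / 4) + 8*(i / 2)`[8,7]→26
lane 8: G=2 (8/4), T=0 (8%4)
i=7: r=2+8=10, c=0*2+1+8=9
row: 26 vs 10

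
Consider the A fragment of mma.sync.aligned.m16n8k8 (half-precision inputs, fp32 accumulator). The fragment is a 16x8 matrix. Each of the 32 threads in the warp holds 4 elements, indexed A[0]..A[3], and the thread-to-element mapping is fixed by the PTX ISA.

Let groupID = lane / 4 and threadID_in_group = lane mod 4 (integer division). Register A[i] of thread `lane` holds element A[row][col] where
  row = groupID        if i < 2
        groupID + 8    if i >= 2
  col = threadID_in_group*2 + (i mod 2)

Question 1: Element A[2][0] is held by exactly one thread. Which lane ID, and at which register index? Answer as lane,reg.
r:2=>grp=2,rB=0  c:0=>tig=0,lo=0
L=2*4+0=8  i=0*2+0=0

8,0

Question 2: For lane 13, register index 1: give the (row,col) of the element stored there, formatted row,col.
13: g=3,t=1
[1] (3+0,1*2+1) = (3,3)

3,3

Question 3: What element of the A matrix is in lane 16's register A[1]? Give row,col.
L=16→G=16>>2=4, T=16&3=0
[1]→row 4+0=4  col 0·2+1=1

4,1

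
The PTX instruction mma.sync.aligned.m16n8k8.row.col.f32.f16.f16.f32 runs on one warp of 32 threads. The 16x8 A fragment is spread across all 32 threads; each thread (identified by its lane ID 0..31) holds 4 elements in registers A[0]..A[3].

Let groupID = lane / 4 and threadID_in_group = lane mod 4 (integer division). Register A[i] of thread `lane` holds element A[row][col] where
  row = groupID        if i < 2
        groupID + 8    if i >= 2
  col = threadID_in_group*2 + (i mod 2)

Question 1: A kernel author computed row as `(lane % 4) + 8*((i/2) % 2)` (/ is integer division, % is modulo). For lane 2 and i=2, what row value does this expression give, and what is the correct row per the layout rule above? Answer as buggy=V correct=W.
buggy=10 correct=8

`(lane % 4) + 8*((i/2) % 2)`[2,2]⇒10
lane 2: gr=0 (2/4), th=2 (2%4)
i=2: r=0+8=8, c=2*2+0=4
row: 10 vs 8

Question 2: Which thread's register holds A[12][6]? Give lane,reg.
19,2

r=12→G=4,rhi=1  c=6→T=3,p=0
L=4*4+3=19  i=1*2+0=2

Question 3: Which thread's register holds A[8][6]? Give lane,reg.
r: 8->gid=0,r8=1  c: 6->tid=3,i&1=0
L=0*4+3=3  i=1*2+0=2

3,2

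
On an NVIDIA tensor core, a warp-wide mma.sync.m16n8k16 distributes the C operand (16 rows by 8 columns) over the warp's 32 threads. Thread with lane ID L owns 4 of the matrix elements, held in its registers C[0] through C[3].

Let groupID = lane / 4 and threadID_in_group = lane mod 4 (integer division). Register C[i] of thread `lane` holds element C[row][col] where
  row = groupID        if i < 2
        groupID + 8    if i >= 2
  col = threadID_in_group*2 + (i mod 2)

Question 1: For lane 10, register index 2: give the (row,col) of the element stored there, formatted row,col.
10,4

lane 10⇒10/4=2, 10 mod 4=2
i=2  r:2+8⇒10  c:2·2+0⇒4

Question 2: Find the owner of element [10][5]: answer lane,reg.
10,3

r=10⇒gr=2,Rb=1  c=5⇒th=2,odd=1
L=2*4+2=10  i=1*2+1=3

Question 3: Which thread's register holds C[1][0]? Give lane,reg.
4,0

r: 1->gid=1,r8=0  c: 0->tid=0,i&1=0
L=1*4+0=4  i=0*2+0=0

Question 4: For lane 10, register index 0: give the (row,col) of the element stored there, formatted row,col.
2,4

lane 10=>10/4=2, 10 mod 4=2
i=0  r:2+0=>2  c:2·2+0=>4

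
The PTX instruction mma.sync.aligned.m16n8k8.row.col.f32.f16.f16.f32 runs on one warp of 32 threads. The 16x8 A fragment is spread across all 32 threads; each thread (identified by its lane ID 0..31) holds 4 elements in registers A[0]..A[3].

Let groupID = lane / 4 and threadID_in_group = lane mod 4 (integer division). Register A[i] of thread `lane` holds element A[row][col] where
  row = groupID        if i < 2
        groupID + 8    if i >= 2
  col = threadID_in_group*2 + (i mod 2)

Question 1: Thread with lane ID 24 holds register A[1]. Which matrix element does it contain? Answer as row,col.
24: g=6,t=0
[1] (6+0,0*2+1) = (6,1)

6,1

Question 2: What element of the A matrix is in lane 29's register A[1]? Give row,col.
7,3

29: G=7,T=1
[1] (7+0,1*2+1) = (7,3)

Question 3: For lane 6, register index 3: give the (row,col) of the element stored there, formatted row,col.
L=6->g=6>>2=1, t=6&3=2
[3]->row 1+8=9  col 2·2+1=5

9,5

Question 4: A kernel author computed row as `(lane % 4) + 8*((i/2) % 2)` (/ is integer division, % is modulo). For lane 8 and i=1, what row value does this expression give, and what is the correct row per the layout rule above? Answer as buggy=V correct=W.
`(lane % 4) + 8*((i/2) % 2)`[8,1]⇒0
lane 8: gr=2 (8/4), th=0 (8%4)
i=1: r=2+0=2, c=0*2+1=1
row: 0 vs 2

buggy=0 correct=2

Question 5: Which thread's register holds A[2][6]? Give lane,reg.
r=2->g=2,rb=0  c=6->t=3,b0=0
L=2*4+3=11  i=0*2+0=0

11,0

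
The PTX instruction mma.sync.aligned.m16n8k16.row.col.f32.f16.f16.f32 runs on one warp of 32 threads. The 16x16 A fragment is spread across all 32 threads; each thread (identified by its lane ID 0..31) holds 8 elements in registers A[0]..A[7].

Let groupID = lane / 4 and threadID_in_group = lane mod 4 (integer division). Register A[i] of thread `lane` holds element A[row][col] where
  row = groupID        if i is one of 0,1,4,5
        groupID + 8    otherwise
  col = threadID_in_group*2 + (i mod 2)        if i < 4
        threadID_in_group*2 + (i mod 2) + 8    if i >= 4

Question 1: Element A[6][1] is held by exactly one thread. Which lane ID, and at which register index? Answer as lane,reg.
24,1

r: 6->gid=6,r8=0  c: 1->c8=0,tid=0,i&1=1
L=6*4+0=24  i=0*4+0*2+1=1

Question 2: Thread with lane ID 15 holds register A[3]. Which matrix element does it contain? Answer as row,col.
lane 15: gr=3 (15/4), th=3 (15%4)
i=3: r=3+8=11, c=3*2+1+0=7

11,7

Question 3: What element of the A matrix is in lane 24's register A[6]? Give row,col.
14,8

lane 24=>24/4=6, 24 mod 4=0
i=6  r:6+8=>14  c:2·0+0+8=>8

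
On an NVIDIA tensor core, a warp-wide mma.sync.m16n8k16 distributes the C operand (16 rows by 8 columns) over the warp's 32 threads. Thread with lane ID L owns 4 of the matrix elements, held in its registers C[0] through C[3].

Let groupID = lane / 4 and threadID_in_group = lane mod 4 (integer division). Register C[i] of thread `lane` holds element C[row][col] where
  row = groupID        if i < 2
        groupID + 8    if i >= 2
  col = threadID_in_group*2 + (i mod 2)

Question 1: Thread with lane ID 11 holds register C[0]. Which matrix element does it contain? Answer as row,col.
2,6

lane 11: G=2 (11/4), T=3 (11%4)
i=0: r=2+0=2, c=3*2+0=6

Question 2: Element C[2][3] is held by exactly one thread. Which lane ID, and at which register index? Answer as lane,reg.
9,1

r: 2->gid=2,r8=0  c: 3->tid=1,i&1=1
L=2*4+1=9  i=0*2+1=1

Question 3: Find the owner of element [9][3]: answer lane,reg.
5,3

r:9=>grp=1,rB=1  c:3=>tig=1,lo=1
L=1*4+1=5  i=1*2+1=3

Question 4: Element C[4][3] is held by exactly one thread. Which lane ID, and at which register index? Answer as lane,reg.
r=4⇒gr=4,Rb=0  c=3⇒th=1,odd=1
L=4*4+1=17  i=0*2+1=1

17,1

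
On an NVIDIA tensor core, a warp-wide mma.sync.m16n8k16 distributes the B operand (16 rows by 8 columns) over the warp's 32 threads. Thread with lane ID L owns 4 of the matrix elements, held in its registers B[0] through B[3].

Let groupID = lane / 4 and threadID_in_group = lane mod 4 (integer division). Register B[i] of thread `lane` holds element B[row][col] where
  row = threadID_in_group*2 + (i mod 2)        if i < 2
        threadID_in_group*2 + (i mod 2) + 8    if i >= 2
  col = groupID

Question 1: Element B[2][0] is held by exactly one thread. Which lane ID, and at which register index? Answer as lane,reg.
c: 0->gid=0  r: 2->r8=0,tid=1,i&1=0
L=0*4+1=1  i=0*2+0=0

1,0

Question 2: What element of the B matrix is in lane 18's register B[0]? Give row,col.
4,4

lane 18⇒18/4=4, 18 mod 4=2
i=0  r:2·2+0+0⇒4  c:4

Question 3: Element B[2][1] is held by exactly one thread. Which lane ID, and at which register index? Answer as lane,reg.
c: 1->gid=1  r: 2->r8=0,tid=1,i&1=0
L=1*4+1=5  i=0*2+0=0

5,0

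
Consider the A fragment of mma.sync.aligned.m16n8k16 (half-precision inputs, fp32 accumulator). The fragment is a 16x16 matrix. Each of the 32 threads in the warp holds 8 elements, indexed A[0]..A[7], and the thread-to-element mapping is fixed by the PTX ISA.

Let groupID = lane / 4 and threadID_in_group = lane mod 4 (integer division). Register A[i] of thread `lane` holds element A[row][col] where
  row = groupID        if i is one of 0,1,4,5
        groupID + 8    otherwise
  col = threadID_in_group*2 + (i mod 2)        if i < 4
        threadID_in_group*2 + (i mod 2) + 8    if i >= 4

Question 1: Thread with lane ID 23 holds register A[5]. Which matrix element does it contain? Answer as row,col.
23: G=5,T=3
[5] (5+0,3*2+1+8) = (5,15)

5,15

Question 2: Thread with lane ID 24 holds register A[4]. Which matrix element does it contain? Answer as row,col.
lane 24: grp=6 (24/4), tig=0 (24%4)
i=4: r=6+0=6, c=0*2+0+8=8

6,8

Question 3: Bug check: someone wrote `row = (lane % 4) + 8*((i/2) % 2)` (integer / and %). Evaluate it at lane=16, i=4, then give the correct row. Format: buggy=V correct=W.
buggy=0 correct=4

`(lane % 4) + 8*((i/2) % 2)`[16,4]->0
16: gid=4,tid=0
[4] (4+0,0*2+0+8) = (4,8)
row: 0 vs 4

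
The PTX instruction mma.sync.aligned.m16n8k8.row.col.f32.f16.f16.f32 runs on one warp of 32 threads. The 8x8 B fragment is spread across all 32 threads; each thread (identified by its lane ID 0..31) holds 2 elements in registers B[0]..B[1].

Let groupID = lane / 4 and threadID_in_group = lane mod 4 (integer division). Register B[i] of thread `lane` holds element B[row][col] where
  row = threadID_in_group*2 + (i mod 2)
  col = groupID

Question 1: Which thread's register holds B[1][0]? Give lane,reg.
c=0->g=0  r=1->t=0,b0=1
L=0*4+0=0  i=1=1

0,1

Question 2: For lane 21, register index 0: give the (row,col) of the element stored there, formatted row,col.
2,5

21: g=5,t=1
[0] (1*2+0,5) = (2,5)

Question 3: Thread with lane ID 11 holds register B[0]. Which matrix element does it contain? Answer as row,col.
L=11⇒gr=11>>2=2, th=11&3=3
[0]⇒row 3·2+0=6  col gr=2

6,2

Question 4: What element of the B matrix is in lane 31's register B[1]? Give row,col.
7,7

L=31→G=31>>2=7, T=31&3=3
[1]→row 3·2+1=7  col G=7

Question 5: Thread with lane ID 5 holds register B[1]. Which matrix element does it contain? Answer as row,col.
3,1

lane 5→5/4=1, 5 mod 4=1
i=1  r:2·1+1→3  c:1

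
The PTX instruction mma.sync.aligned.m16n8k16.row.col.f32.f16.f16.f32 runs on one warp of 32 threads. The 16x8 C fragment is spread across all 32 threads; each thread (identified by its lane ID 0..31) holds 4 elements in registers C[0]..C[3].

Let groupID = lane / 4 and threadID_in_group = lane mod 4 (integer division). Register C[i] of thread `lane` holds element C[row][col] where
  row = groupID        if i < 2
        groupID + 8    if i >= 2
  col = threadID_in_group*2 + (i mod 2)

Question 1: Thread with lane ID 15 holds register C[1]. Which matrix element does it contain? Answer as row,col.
3,7

L=15->gid=15>>2=3, tid=15&3=3
[1]->row 3+0=3  col 3·2+1=7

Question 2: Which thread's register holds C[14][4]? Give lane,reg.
26,2

r=14→G=6,rhi=1  c=4→T=2,p=0
L=6*4+2=26  i=1*2+0=2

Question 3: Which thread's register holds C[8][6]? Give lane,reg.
3,2

r=8->g=0,rb=1  c=6->t=3,b0=0
L=0*4+3=3  i=1*2+0=2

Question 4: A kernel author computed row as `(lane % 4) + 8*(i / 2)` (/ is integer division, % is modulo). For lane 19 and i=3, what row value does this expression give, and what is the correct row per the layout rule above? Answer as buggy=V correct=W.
`(lane % 4) + 8*(i / 2)`[19,3]->11
lane 19: gid=4 (19/4), tid=3 (19%4)
i=3: r=4+8=12, c=3*2+1=7
row: 11 vs 12

buggy=11 correct=12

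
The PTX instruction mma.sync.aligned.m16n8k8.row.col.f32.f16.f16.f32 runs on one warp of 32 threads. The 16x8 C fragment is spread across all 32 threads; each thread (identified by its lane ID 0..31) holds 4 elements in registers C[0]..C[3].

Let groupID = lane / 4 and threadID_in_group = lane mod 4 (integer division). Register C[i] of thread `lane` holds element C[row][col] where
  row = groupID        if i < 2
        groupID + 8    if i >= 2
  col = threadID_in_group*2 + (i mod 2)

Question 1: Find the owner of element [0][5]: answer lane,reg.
2,1

r=0→G=0,rhi=0  c=5→T=2,p=1
L=0*4+2=2  i=0*2+1=1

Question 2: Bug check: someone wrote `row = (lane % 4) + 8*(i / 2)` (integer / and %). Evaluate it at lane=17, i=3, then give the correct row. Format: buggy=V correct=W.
`(lane % 4) + 8*(i / 2)`[17,3]->9
17: g=4,t=1
[3] (4+8,1*2+1) = (12,3)
row: 9 vs 12

buggy=9 correct=12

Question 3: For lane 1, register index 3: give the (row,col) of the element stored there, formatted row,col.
lane 1->1/4=0, 1 mod 4=1
i=3  r:0+8->8  c:2·1+1->3

8,3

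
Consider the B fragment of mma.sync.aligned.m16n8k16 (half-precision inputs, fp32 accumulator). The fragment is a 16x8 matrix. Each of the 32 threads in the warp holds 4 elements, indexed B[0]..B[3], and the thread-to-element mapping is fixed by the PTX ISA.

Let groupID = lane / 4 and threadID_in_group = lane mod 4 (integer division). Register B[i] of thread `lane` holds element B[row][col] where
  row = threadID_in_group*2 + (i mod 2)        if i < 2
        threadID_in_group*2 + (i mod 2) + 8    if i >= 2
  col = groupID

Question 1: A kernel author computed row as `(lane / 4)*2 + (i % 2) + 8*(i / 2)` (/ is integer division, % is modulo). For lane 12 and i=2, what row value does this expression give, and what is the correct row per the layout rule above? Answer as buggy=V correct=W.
`(lane / 4)*2 + (i % 2) + 8*(i / 2)`[12,2]=>14
lane 12: grp=3 (12/4), tig=0 (12%4)
i=2: r=0*2+0+8=8, c=grp=3
row: 14 vs 8

buggy=14 correct=8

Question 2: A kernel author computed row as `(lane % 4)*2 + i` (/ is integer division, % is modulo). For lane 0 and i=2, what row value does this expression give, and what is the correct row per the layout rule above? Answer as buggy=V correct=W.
`(lane % 4)*2 + i`[0,2]⇒2
0: gr=0,th=0
[2] (0*2+0+8,0) = (8,0)
row: 2 vs 8

buggy=2 correct=8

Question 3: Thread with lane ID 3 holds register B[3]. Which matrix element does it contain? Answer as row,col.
L=3⇒gr=3>>2=0, th=3&3=3
[3]⇒row 3·2+1+8=15  col gr=0

15,0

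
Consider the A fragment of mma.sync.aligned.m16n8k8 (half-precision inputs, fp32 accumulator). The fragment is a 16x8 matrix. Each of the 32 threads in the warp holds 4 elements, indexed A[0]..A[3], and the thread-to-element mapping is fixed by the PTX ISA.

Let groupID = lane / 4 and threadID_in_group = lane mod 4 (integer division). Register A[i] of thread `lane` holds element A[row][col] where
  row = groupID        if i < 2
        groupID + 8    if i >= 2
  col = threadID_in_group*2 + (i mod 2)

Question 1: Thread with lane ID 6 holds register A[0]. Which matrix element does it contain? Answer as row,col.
1,4

6: G=1,T=2
[0] (1+0,2*2+0) = (1,4)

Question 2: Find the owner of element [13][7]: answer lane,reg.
r: 13->gid=5,r8=1  c: 7->tid=3,i&1=1
L=5*4+3=23  i=1*2+1=3

23,3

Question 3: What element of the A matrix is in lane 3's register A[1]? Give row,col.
lane 3=>3/4=0, 3 mod 4=3
i=1  r:0+0=>0  c:2·3+1=>7

0,7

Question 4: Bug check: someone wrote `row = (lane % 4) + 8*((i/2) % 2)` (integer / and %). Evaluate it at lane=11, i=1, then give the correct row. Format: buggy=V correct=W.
`(lane % 4) + 8*((i/2) % 2)`[11,1]->3
L=11->gid=11>>2=2, tid=11&3=3
[1]->row 2+0=2  col 3·2+1=7
row: 3 vs 2

buggy=3 correct=2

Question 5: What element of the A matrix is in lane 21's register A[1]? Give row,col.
L=21→G=21>>2=5, T=21&3=1
[1]→row 5+0=5  col 1·2+1=3

5,3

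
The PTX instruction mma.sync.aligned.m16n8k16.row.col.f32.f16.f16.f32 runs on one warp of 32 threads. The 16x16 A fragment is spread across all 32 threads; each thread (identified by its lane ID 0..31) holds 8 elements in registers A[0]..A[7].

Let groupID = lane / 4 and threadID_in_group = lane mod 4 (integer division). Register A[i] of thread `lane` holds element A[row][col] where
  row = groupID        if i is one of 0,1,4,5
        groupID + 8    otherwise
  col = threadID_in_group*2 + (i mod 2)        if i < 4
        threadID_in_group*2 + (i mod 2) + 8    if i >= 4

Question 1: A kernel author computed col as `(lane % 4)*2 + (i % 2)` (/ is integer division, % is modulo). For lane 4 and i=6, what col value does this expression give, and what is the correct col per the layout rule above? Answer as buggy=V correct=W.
`(lane % 4)*2 + (i % 2)`[4,6]->0
L=4->gid=4>>2=1, tid=4&3=0
[6]->row 1+8=9  col 0·2+0+8=8
col: 0 vs 8

buggy=0 correct=8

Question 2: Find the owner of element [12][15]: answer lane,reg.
r=12->g=4,rb=1  c=15->cb=1,t=3,b0=1
L=4*4+3=19  i=1*4+1*2+1=7

19,7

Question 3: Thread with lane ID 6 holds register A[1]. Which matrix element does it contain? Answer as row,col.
1,5

lane 6→6/4=1, 6 mod 4=2
i=1  r:1+0→1  c:2·2+1+0→5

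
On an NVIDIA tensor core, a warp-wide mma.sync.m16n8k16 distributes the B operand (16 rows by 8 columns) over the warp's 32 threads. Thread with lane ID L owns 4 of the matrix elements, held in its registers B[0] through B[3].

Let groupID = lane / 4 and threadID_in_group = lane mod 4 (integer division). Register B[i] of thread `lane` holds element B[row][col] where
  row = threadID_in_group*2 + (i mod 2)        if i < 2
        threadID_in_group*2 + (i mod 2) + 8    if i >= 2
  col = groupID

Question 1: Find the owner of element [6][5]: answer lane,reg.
23,0

c=5⇒gr=5  r=6⇒Rb=0,th=3,odd=0
L=5*4+3=23  i=0*2+0=0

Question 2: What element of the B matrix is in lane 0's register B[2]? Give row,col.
8,0

L=0⇒gr=0>>2=0, th=0&3=0
[2]⇒row 0·2+0+8=8  col gr=0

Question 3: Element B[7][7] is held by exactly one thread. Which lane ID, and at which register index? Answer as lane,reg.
31,1

c: 7->gid=7  r: 7->r8=0,tid=3,i&1=1
L=7*4+3=31  i=0*2+1=1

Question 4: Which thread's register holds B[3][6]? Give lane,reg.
c=6→G=6  r=3→rhi=0,T=1,p=1
L=6*4+1=25  i=0*2+1=1

25,1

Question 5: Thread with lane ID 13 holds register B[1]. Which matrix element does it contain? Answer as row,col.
13: G=3,T=1
[1] (1*2+1+0,3) = (3,3)

3,3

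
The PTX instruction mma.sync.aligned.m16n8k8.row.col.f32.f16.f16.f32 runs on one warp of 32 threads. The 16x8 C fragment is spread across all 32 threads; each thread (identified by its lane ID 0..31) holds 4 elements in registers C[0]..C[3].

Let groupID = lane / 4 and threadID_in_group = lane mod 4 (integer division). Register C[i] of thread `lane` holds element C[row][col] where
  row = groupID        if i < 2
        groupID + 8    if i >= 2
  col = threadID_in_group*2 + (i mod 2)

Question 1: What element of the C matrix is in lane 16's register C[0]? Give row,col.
lane 16: grp=4 (16/4), tig=0 (16%4)
i=0: r=4+0=4, c=0*2+0=0

4,0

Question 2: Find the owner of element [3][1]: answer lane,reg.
12,1

r: 3->gid=3,r8=0  c: 1->tid=0,i&1=1
L=3*4+0=12  i=0*2+1=1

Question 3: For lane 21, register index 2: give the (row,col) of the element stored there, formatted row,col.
13,2

L=21⇒gr=21>>2=5, th=21&3=1
[2]⇒row 5+8=13  col 1·2+0=2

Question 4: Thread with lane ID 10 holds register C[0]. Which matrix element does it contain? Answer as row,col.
2,4

lane 10: gr=2 (10/4), th=2 (10%4)
i=0: r=2+0=2, c=2*2+0=4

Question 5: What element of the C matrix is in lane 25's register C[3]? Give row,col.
14,3

25: G=6,T=1
[3] (6+8,1*2+1) = (14,3)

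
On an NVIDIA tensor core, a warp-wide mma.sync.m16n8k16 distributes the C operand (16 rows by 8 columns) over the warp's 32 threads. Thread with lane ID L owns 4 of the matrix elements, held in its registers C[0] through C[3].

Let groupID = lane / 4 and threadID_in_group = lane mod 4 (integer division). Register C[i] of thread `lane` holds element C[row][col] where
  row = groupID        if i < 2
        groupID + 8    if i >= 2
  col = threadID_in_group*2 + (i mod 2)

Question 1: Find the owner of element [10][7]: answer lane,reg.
r: 10->gid=2,r8=1  c: 7->tid=3,i&1=1
L=2*4+3=11  i=1*2+1=3

11,3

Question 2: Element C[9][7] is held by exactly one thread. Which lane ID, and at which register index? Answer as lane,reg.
r: 9->gid=1,r8=1  c: 7->tid=3,i&1=1
L=1*4+3=7  i=1*2+1=3

7,3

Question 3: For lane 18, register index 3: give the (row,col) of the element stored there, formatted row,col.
12,5

18: grp=4,tig=2
[3] (4+8,2*2+1) = (12,5)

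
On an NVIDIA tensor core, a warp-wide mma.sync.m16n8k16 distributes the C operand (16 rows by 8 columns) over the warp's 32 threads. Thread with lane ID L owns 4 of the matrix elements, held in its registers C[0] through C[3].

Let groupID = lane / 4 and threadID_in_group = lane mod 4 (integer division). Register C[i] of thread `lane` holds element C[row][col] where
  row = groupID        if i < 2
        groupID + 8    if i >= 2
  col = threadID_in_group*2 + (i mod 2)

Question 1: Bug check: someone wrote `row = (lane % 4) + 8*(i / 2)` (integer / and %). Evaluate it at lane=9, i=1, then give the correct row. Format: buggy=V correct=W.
buggy=1 correct=2

`(lane % 4) + 8*(i / 2)`[9,1]→1
lane 9: G=2 (9/4), T=1 (9%4)
i=1: r=2+0=2, c=1*2+1=3
row: 1 vs 2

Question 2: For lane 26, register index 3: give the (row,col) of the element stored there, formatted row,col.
14,5

lane 26→26/4=6, 26 mod 4=2
i=3  r:6+8→14  c:2·2+1→5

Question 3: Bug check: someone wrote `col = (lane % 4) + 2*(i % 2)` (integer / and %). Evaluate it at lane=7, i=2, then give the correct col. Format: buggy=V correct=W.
buggy=3 correct=6

`(lane % 4) + 2*(i % 2)`[7,2]=>3
lane 7: grp=1 (7/4), tig=3 (7%4)
i=2: r=1+8=9, c=3*2+0=6
col: 3 vs 6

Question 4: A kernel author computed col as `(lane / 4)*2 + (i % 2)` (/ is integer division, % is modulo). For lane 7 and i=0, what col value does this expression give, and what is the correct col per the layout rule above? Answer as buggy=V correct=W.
`(lane / 4)*2 + (i % 2)`[7,0]=>2
lane 7: grp=1 (7/4), tig=3 (7%4)
i=0: r=1+0=1, c=3*2+0=6
col: 2 vs 6

buggy=2 correct=6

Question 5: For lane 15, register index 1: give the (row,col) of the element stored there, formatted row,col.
3,7

lane 15: G=3 (15/4), T=3 (15%4)
i=1: r=3+0=3, c=3*2+1=7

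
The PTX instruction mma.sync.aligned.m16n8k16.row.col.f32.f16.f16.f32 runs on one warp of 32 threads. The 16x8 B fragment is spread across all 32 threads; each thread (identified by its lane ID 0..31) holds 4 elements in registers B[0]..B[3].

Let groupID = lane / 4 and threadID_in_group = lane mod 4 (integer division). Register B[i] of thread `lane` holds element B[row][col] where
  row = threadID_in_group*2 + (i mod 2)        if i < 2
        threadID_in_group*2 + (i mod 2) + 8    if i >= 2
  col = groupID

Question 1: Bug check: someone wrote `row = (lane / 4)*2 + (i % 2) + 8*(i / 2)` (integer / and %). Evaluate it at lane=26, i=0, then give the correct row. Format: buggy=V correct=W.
buggy=12 correct=4

`(lane / 4)*2 + (i % 2) + 8*(i / 2)`[26,0]->12
lane 26: gid=6 (26/4), tid=2 (26%4)
i=0: r=2*2+0+0=4, c=gid=6
row: 12 vs 4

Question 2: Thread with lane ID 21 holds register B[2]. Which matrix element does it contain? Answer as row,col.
lane 21=>21/4=5, 21 mod 4=1
i=2  r:2·1+0+8=>10  c:5

10,5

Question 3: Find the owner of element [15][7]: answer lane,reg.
c:7=>grp=7  r:15=>rB=1,tig=3,lo=1
L=7*4+3=31  i=1*2+1=3

31,3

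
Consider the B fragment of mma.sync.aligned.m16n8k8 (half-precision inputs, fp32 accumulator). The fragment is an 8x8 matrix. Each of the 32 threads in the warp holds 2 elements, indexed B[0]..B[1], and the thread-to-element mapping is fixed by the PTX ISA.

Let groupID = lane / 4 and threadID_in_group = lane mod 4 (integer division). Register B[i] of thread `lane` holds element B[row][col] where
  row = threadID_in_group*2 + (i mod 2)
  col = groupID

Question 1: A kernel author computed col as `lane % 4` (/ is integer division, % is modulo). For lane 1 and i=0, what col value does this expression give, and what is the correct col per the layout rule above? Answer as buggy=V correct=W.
`lane % 4`[1,0]⇒1
1: gr=0,th=1
[0] (1*2+0,0) = (2,0)
col: 1 vs 0

buggy=1 correct=0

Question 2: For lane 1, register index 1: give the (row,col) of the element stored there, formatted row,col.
3,0

lane 1: grp=0 (1/4), tig=1 (1%4)
i=1: r=1*2+1=3, c=grp=0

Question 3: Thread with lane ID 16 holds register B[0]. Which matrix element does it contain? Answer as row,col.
0,4

16: gid=4,tid=0
[0] (0*2+0,4) = (0,4)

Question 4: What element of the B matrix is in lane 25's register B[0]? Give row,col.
25: G=6,T=1
[0] (1*2+0,6) = (2,6)

2,6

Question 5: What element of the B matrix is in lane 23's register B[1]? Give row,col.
lane 23⇒23/4=5, 23 mod 4=3
i=1  r:2·3+1⇒7  c:5

7,5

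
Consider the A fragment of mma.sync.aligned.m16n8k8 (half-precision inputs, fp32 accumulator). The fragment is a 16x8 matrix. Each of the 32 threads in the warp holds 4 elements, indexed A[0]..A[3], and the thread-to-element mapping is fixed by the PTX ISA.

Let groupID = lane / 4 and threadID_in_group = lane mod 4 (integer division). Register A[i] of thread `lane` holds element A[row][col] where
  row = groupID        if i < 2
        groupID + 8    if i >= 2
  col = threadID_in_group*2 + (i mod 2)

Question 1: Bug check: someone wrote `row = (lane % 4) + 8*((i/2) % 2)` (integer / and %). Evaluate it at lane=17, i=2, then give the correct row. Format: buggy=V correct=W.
`(lane % 4) + 8*((i/2) % 2)`[17,2]⇒9
lane 17: gr=4 (17/4), th=1 (17%4)
i=2: r=4+8=12, c=1*2+0=2
row: 9 vs 12

buggy=9 correct=12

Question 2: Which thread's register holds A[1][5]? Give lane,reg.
6,1

r=1→G=1,rhi=0  c=5→T=2,p=1
L=1*4+2=6  i=0*2+1=1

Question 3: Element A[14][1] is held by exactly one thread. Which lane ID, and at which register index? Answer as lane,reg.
24,3

r:14=>grp=6,rB=1  c:1=>tig=0,lo=1
L=6*4+0=24  i=1*2+1=3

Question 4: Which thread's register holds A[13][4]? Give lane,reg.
22,2

r=13⇒gr=5,Rb=1  c=4⇒th=2,odd=0
L=5*4+2=22  i=1*2+0=2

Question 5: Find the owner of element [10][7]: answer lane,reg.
11,3

r: 10->gid=2,r8=1  c: 7->tid=3,i&1=1
L=2*4+3=11  i=1*2+1=3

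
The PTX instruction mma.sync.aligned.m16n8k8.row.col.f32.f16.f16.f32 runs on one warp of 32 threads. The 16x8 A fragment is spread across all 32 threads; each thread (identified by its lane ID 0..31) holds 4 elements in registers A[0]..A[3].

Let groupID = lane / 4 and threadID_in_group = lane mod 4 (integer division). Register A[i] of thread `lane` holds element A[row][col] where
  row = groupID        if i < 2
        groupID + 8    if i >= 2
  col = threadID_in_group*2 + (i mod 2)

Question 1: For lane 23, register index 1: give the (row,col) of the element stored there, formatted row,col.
5,7

lane 23: gid=5 (23/4), tid=3 (23%4)
i=1: r=5+0=5, c=3*2+1=7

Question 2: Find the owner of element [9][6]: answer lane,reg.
r=9→G=1,rhi=1  c=6→T=3,p=0
L=1*4+3=7  i=1*2+0=2

7,2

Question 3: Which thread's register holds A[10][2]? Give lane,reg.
r=10⇒gr=2,Rb=1  c=2⇒th=1,odd=0
L=2*4+1=9  i=1*2+0=2

9,2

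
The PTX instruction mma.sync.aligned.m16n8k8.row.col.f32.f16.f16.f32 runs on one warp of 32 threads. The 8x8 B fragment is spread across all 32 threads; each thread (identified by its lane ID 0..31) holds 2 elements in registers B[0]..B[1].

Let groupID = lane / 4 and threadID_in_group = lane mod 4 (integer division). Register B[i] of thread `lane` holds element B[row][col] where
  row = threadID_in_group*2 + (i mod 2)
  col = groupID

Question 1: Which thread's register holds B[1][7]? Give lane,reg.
c=7->g=7  r=1->t=0,b0=1
L=7*4+0=28  i=1=1

28,1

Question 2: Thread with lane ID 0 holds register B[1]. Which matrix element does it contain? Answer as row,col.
1,0

0: g=0,t=0
[1] (0*2+1,0) = (1,0)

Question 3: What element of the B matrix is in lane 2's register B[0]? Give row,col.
4,0

L=2→G=2>>2=0, T=2&3=2
[0]→row 2·2+0=4  col G=0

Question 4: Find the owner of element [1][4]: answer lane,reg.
c=4→G=4  r=1→T=0,p=1
L=4*4+0=16  i=1=1

16,1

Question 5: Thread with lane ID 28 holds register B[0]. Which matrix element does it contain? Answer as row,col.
28: gr=7,th=0
[0] (0*2+0,7) = (0,7)

0,7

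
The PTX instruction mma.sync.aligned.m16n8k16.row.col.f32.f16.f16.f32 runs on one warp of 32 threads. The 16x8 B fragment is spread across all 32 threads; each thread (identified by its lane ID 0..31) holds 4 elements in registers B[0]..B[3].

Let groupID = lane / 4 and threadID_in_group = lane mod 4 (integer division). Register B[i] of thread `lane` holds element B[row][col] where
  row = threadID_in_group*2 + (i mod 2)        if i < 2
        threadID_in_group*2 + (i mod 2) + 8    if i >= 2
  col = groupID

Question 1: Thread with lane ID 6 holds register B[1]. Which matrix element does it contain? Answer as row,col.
lane 6⇒6/4=1, 6 mod 4=2
i=1  r:2·2+1+0⇒5  c:1

5,1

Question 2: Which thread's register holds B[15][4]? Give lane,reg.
19,3

c: 4->gid=4  r: 15->r8=1,tid=3,i&1=1
L=4*4+3=19  i=1*2+1=3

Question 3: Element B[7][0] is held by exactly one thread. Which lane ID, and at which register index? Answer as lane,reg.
3,1

c=0->g=0  r=7->rb=0,t=3,b0=1
L=0*4+3=3  i=0*2+1=1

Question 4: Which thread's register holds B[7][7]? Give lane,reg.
c=7→G=7  r=7→rhi=0,T=3,p=1
L=7*4+3=31  i=0*2+1=1

31,1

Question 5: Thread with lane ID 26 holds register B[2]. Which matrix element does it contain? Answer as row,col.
12,6

lane 26: gr=6 (26/4), th=2 (26%4)
i=2: r=2*2+0+8=12, c=gr=6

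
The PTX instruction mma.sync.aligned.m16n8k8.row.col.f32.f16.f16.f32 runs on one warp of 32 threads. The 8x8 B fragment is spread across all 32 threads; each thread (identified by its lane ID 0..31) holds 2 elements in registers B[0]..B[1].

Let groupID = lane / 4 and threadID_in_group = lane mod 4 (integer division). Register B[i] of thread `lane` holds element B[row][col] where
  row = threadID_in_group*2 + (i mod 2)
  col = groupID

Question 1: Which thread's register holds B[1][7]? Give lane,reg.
28,1

c=7→G=7  r=1→T=0,p=1
L=7*4+0=28  i=1=1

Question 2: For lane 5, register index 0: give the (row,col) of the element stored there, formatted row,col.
5: g=1,t=1
[0] (1*2+0,1) = (2,1)

2,1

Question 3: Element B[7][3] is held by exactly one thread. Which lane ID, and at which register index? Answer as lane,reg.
c:3=>grp=3  r:7=>tig=3,lo=1
L=3*4+3=15  i=1=1

15,1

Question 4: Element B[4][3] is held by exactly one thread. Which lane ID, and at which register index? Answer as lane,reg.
c=3→G=3  r=4→T=2,p=0
L=3*4+2=14  i=0=0

14,0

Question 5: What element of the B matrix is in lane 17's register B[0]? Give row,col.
2,4

lane 17: grp=4 (17/4), tig=1 (17%4)
i=0: r=1*2+0=2, c=grp=4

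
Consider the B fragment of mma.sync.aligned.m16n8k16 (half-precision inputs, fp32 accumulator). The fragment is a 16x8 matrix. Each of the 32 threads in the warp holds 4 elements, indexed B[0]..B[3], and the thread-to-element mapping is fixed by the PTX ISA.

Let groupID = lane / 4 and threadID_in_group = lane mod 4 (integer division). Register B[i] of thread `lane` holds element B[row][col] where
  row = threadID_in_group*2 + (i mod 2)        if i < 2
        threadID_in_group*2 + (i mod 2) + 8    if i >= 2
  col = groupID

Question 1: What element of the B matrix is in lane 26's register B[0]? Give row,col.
26: g=6,t=2
[0] (2*2+0+0,6) = (4,6)

4,6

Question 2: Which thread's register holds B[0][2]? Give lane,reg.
c: 2->gid=2  r: 0->r8=0,tid=0,i&1=0
L=2*4+0=8  i=0*2+0=0

8,0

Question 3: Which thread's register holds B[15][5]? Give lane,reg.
23,3

c: 5->gid=5  r: 15->r8=1,tid=3,i&1=1
L=5*4+3=23  i=1*2+1=3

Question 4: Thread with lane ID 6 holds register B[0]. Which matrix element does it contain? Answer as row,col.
4,1

lane 6->6/4=1, 6 mod 4=2
i=0  r:2·2+0+0->4  c:1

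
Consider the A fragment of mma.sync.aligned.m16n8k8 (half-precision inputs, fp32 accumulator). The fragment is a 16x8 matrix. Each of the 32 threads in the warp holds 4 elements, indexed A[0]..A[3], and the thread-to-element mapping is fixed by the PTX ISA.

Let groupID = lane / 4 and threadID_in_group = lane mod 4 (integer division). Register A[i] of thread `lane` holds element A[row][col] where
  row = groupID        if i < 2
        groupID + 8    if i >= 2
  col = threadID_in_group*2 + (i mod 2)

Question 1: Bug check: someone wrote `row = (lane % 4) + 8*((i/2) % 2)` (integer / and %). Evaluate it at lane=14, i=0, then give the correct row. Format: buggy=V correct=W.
`(lane % 4) + 8*((i/2) % 2)`[14,0]->2
14: g=3,t=2
[0] (3+0,2*2+0) = (3,4)
row: 2 vs 3

buggy=2 correct=3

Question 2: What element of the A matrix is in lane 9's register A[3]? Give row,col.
9: gid=2,tid=1
[3] (2+8,1*2+1) = (10,3)

10,3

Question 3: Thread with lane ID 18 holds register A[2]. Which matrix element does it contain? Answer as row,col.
lane 18: G=4 (18/4), T=2 (18%4)
i=2: r=4+8=12, c=2*2+0=4

12,4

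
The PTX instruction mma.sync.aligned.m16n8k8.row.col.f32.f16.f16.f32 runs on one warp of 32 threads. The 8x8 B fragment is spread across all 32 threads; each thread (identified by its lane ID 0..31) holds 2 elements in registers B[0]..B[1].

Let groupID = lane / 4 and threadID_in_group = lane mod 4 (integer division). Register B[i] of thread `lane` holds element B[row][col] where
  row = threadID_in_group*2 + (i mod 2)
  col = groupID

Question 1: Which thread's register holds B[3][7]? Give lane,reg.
29,1

c: 7->gid=7  r: 3->tid=1,i&1=1
L=7*4+1=29  i=1=1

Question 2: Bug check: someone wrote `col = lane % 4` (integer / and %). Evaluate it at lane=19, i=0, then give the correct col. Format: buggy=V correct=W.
`lane % 4`[19,0]->3
19: g=4,t=3
[0] (3*2+0,4) = (6,4)
col: 3 vs 4

buggy=3 correct=4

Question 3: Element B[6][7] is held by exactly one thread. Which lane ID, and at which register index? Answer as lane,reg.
31,0

c=7→G=7  r=6→T=3,p=0
L=7*4+3=31  i=0=0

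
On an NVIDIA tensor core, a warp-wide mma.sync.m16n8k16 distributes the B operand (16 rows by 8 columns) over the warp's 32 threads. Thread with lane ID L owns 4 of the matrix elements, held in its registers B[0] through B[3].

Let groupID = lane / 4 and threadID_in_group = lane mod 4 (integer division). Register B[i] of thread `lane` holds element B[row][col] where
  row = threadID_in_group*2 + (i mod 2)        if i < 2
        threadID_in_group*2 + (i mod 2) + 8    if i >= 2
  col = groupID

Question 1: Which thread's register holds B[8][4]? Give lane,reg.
c=4->g=4  r=8->rb=1,t=0,b0=0
L=4*4+0=16  i=1*2+0=2

16,2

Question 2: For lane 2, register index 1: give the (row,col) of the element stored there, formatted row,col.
5,0

lane 2: g=0 (2/4), t=2 (2%4)
i=1: r=2*2+1+0=5, c=g=0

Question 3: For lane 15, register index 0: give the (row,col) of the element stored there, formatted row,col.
6,3

15: gr=3,th=3
[0] (3*2+0+0,3) = (6,3)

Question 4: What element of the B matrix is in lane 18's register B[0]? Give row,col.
lane 18: gr=4 (18/4), th=2 (18%4)
i=0: r=2*2+0+0=4, c=gr=4

4,4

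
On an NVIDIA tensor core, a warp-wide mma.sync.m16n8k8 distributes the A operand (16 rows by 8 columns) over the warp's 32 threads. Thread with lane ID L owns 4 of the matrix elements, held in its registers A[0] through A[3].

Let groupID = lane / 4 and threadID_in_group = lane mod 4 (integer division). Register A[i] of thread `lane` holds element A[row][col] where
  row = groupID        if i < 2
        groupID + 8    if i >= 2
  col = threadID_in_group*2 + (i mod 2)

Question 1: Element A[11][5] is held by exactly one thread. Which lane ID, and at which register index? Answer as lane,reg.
r=11->g=3,rb=1  c=5->t=2,b0=1
L=3*4+2=14  i=1*2+1=3

14,3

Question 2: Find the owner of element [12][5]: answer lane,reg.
r=12->g=4,rb=1  c=5->t=2,b0=1
L=4*4+2=18  i=1*2+1=3

18,3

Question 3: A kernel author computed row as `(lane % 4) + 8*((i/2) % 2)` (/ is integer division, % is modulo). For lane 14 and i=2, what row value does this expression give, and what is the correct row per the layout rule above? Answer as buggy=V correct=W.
`(lane % 4) + 8*((i/2) % 2)`[14,2]→10
lane 14: G=3 (14/4), T=2 (14%4)
i=2: r=3+8=11, c=2*2+0=4
row: 10 vs 11

buggy=10 correct=11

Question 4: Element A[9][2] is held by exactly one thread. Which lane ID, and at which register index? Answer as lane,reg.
r=9→G=1,rhi=1  c=2→T=1,p=0
L=1*4+1=5  i=1*2+0=2

5,2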